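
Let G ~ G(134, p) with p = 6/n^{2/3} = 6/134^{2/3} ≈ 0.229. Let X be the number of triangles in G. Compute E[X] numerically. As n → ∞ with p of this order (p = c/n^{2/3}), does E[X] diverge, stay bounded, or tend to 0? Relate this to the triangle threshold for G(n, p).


Number of potential triangles: C(134, 3) = 392084.
Each occurs with probability p³ ≈ (0.229)³ ≈ 1.20294e-02.
By linearity: E[X] = C(134, 3)·p³ ≈ 392084 · 1.20294e-02 ≈ 4716.537.
Since α = 2/3 < 1, p = c/n^{2/3} ≫ 1/n is above the triangle threshold p ~ 1/n. Asymptotically E[X] ~ (c³/6)·n^{3(1−α)} = (6³/6)·n^{1} → ∞; triangles are abundant w.h.p.

E[X] ≈ 4716.537; in regime p = Θ(1/n^{2/3}) E[X] diverges (above the triangle threshold p ~ 1/n).


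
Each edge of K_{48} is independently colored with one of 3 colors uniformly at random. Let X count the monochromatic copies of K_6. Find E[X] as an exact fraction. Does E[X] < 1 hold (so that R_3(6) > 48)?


E[X] = C(48, 6) · 3^{1 − 15} = 12271512 · 3^{−14} = 12271512/4782969.
As a reduced fraction: E[X] = 4090504/1594323 ≈ 2.566.
Is E[X] < 1? NO.
Since E[X] ≥ 1, the first-moment bound is inconclusive at n = 48; it does NOT by itself certify R_3(6) > 48.

E[X] = 4090504/1594323 ≈ 2.566; E[X] ≥ 1; first-moment method inconclusive here.


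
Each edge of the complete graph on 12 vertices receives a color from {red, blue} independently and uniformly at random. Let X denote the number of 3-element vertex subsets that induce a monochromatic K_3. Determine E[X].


Let X = Σ_S X_S over the C(12, 3) = 220 subsets S of size 3, where X_S = 1 if the K_3 on S is monochromatic.
For a fixed S, the K_3 on S has C(3, 2) = 3 edges. P[all 3 edges red] = (1/2)^3, and likewise for blue, so P[monochromatic] = 2·(1/2)^3 = 2^{1 − 3} = 1/4.
Summing: E[X] = C(12, 3) · 2^{1 − 3} = 220 · 1/4 = 55.
Numerically: E[X] ≈ 55.000.

E[X] = C(12,3)·2^(1−C(3,2)) = 55 ≈ 55.000.


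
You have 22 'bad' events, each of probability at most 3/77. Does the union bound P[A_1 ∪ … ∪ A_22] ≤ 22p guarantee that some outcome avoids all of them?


Union bound: P[∪_{i=1}^{22} A_i] ≤ Σ_i P[A_i] ≤ 22·p = 22·(3/77) = 6/7.
Numerically: 6/7 ≈ 0.857.
Is 6/7 < 1? YES.
Since P[∪ A_i] ≤ 6/7 < 1, the complement has P[∩ A_i^c] ≥ 1 − 6/7 = 1/7 > 0, so some outcome avoids every A_i.

22·p = 6/7 ≈ 0.857; existence CERTIFIED by the union bound.


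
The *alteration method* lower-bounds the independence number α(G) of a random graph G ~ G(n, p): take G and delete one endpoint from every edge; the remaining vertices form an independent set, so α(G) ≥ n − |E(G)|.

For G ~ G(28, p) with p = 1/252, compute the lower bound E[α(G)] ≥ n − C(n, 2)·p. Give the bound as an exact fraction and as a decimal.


E[|E(G)|] = C(28, 2)·p = 378 · (1/252) = 3/2.
E[α(G)] ≥ n − E[|E(G)|] = 28 − 3/2 = 53/2.
Numerically: ≈ 26.500.
(This is only a lower bound; the true E[α(G)] may be larger.)

E[α(G)] ≥ 53/2 ≈ 26.500.


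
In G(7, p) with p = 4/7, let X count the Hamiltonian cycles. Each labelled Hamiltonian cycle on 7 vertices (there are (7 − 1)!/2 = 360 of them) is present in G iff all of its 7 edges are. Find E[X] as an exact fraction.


K_7 has (7 − 1)!/2 = 360 labelled Hamiltonian cycles.
For each such Hamiltonian cycle H, let X_H = 1 if all 7 edges of H are present in G. Then P[X_H = 1] = p^{7} = (4/7)^{7} = 16384/823543.
By linearity of expectation: E[X] = Σ_H E[X_H] = 360 · p^{7} = 360 · 16384/823543 = 5898240/823543.
Numerically: E[X] ≈ 7.162.

E[X] = 360 · (4/7)^{7} = 5898240/823543 ≈ 7.162.


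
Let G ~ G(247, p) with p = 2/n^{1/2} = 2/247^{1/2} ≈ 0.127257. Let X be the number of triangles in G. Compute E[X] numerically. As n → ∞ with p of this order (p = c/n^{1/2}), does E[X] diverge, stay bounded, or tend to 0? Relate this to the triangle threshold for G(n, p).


Number of potential triangles: C(247, 3) = 2481115.
Each occurs with probability p³ ≈ (0.127257)³ ≈ 2.06084134e-03.
By linearity: E[X] = C(247, 3)·p³ ≈ 2481115 · 2.06084134e-03 ≈ 5113.184355.
Since α = 1/2 < 1, p = c/n^{1/2} ≫ 1/n is above the triangle threshold p ~ 1/n. Asymptotically E[X] ~ (c³/6)·n^{3(1−α)} = (2³/6)·n^{1.5} → ∞; triangles are abundant w.h.p.

E[X] ≈ 5113.184355; in regime p = Θ(1/n^{1/2}) E[X] diverges (above the triangle threshold p ~ 1/n).


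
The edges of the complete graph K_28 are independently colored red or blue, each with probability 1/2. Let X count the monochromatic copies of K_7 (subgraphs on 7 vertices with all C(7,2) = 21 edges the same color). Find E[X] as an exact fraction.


Let X = Σ_S X_S over the C(28, 7) = 1184040 subsets S of size 7, where X_S = 1 if the K_7 on S is monochromatic.
For a fixed S, the K_7 on S has C(7, 2) = 21 edges. P[all 21 edges red] = (1/2)^21, and likewise for blue, so P[monochromatic] = 2·(1/2)^21 = 2^{1 − 21} = 1/1048576.
By linearity: E[X] = C(28, 7) · 2^{1 − 21} = 1184040 · 1/1048576 = 148005/131072.
Numerically: E[X] ≈ 1.1292.

E[X] = C(28,7)·2^(1−C(7,2)) = 148005/131072 ≈ 1.1292.


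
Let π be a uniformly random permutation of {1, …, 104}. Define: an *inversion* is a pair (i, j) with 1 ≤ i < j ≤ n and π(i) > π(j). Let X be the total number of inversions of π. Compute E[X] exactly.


Write X = Σ X_I over the C(104, 2) = 5356 pairs i < j, with X_I the indicator of one inversion.
There are 5356 indicators.
For each fixed pair i < j, the values π(i) and π(j) are two distinct elements of {1, …, 104} in uniformly random order; by symmetry P[π(i) > π(j)] = 1/2.
By linearity: E[X] = 5356 · (1/2) = C(104, 2) · (1/2) = 5356/2 = 2678 ≈ 2678.0000.

E[X] = 2678 = 2678.0000.


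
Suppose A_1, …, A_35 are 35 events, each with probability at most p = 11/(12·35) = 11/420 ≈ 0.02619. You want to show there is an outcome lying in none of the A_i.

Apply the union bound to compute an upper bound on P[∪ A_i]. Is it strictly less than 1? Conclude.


Union bound: P[∪_{i=1}^{35} A_i] ≤ Σ_i P[A_i] ≤ 35·p = 35·(11/420) = 11/12.
Numerically: 11/12 ≈ 0.91667.
Is 11/12 < 1? YES.
Since P[∪ A_i] ≤ 11/12 < 1, the complement has P[∩ A_i^c] ≥ 1 − 11/12 = 1/12 > 0, so some outcome avoids every A_i.

35·p = 11/12 ≈ 0.91667; existence CERTIFIED by the union bound.


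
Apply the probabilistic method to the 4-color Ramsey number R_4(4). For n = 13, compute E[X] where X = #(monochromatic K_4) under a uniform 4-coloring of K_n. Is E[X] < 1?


E[X] = C(13, 4) · 4^{1 − 6} = 715 · 4^{−5} = 715/1024.
As a reduced fraction: E[X] = 715/1024 ≈ 0.6982.
Is E[X] < 1? YES.
Since E[X] < 1, there exists a 4-coloring of K_{13} with no monochromatic K_4; hence R_4(4) > 13.

E[X] = 715/1024 ≈ 0.6982; E[X] < 1, so R_4(4) > 13.


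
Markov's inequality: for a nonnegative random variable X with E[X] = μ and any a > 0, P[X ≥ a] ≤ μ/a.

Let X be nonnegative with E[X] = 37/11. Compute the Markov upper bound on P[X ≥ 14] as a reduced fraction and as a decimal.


μ = E[X] = 37/11, a = 14.
Markov: P[X ≥ 14] ≤ μ/a = (37/11)/14 = 37/154.
Numerically: ≈ 0.2403.
(Since a = 14 > μ = 3.3636, the bound 37/154 is < 1 and informative.)

P[X ≥ 14] ≤ 37/154 ≈ 0.2403.


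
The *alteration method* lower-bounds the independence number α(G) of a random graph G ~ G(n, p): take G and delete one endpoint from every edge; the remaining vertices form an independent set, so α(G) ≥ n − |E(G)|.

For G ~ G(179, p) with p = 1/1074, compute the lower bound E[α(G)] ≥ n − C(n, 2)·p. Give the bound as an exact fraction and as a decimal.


E[|E(G)|] = C(179, 2)·p = 15931 · (1/1074) = 89/6.
E[α(G)] ≥ n − E[|E(G)|] = 179 − 89/6 = 985/6.
Numerically: ≈ 164.166667.
(This is only a lower bound; the true E[α(G)] may be larger.)

E[α(G)] ≥ 985/6 ≈ 164.166667.


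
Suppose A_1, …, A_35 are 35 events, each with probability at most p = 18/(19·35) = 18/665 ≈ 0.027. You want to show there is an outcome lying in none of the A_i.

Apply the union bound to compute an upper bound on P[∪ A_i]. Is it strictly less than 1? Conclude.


Union bound: P[∪_{i=1}^{35} A_i] ≤ Σ_i P[A_i] ≤ 35·p = 35·(18/665) = 18/19.
Numerically: 18/19 ≈ 0.947.
Is 18/19 < 1? YES.
Since P[∪ A_i] ≤ 18/19 < 1, the complement has P[∩ A_i^c] ≥ 1 − 18/19 = 1/19 > 0, so some outcome avoids every A_i.

35·p = 18/19 ≈ 0.947; existence CERTIFIED by the union bound.


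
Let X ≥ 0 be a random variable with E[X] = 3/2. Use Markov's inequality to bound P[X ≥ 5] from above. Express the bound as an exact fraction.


μ = E[X] = 3/2, a = 5.
Markov: P[X ≥ 5] ≤ μ/a = (3/2)/5 = 3/10.
Numerically: ≈ 0.300.
(Since a = 5 > μ = 1.500, the bound 3/10 is < 1 and informative.)

P[X ≥ 5] ≤ 3/10 ≈ 0.300.


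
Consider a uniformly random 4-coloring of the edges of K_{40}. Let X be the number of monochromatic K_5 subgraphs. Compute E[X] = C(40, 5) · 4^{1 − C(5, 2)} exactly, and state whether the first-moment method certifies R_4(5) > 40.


E[X] = C(40, 5) · 4^{1 − 10} = 658008 · 4^{−9} = 658008/262144.
As a reduced fraction: E[X] = 82251/32768 ≈ 2.5101013.
Is E[X] < 1? NO.
Since E[X] ≥ 1, the first-moment bound is inconclusive at n = 40; it does NOT by itself certify R_4(5) > 40.

E[X] = 82251/32768 ≈ 2.5101013; E[X] ≥ 1; first-moment method inconclusive here.


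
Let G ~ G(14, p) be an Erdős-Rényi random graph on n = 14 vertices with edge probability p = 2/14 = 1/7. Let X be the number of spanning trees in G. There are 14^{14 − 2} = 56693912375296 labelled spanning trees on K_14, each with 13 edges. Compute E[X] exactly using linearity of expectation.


K_14 has 14^{14 − 2} = 56693912375296 labelled spanning trees.
For each such spanning tree H, let X_H = 1 if all 13 edges of H are present in G. Then P[X_H = 1] = p^{13} = (1/7)^{13} = 1/96889010407.
By linearity of expectation: E[X] = Σ_H E[X_H] = 56693912375296 · p^{13} = 56693912375296 · 1/96889010407 = 4096/7.
Numerically: E[X] ≈ 585.1.

E[X] = 56693912375296 · (1/7)^{13} = 4096/7 ≈ 585.1.


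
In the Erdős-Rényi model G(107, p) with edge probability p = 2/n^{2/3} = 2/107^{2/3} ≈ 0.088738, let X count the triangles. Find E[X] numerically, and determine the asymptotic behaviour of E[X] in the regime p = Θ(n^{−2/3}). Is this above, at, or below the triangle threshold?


Number of potential triangles: C(107, 3) = 198485.
Each occurs with probability p³ ≈ (0.088738)³ ≈ 6.9875098e-04.
By linearity: E[X] = C(107, 3)·p³ ≈ 198485 · 6.9875098e-04 ≈ 138.69159.
Since α = 2/3 < 1, p = c/n^{2/3} ≫ 1/n is above the triangle threshold p ~ 1/n. Asymptotically E[X] ~ (c³/6)·n^{3(1−α)} = (2³/6)·n^{1} → ∞; triangles are abundant w.h.p.

E[X] ≈ 138.69159; in regime p = Θ(1/n^{2/3}) E[X] diverges (above the triangle threshold p ~ 1/n).


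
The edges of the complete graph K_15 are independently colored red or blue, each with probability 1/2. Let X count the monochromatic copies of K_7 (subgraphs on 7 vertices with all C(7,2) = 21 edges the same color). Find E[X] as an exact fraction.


Let X = Σ_S X_S over the C(15, 7) = 6435 subsets S of size 7, where X_S = 1 if the K_7 on S is monochromatic.
For a fixed S, the K_7 on S has C(7, 2) = 21 edges. P[all 21 edges red] = (1/2)^21, and likewise for blue, so P[monochromatic] = 2·(1/2)^21 = 2^{1 − 21} = 1/1048576.
By linearity of expectation: E[X] = C(15, 7) · 2^{1 − 21} = 6435 · 1/1048576 = 6435/1048576.
Numerically: E[X] ≈ 0.006.

E[X] = C(15,7)·2^(1−C(7,2)) = 6435/1048576 ≈ 0.006.


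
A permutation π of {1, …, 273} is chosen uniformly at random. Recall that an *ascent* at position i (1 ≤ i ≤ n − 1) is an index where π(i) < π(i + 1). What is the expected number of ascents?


Write X = Σ X_I over i = 1, …, 272, with X_I the indicator of one ascent.
There are 272 indicators.
For each fixed i, the pair (π(i), π(i+1)) is a uniformly random ordered pair of distinct values from {1, …, 273}; by symmetry P[π(i) < π(i+1)] = 1/2.
By linearity: E[X] = 272 · (1/2) = (273 − 1) · (1/2) = 136 ≈ 136.0000.

E[X] = 136 = 136.0000.


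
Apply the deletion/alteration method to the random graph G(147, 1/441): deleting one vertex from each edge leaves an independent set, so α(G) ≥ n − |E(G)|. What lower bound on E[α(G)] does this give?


E[|E(G)|] = C(147, 2)·p = 10731 · (1/441) = 73/3.
E[α(G)] ≥ n − E[|E(G)|] = 147 − 73/3 = 368/3.
Numerically: ≈ 122.66667.
(This is only a lower bound; the true E[α(G)] may be larger.)

E[α(G)] ≥ 368/3 ≈ 122.66667.


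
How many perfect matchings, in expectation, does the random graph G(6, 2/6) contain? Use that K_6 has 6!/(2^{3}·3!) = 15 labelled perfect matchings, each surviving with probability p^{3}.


K_6 has 6!/(2^{3}·3!) = 15 labelled perfect matchings.
For each such perfect matching H, let X_H = 1 if all 3 edges of H are present in G. Then P[X_H = 1] = p^{3} = (1/3)^{3} = 1/27.
By linearity: E[X] = Σ_H E[X_H] = 15 · p^{3} = 15 · 1/27 = 5/9.
Numerically: E[X] ≈ 0.5556.

E[X] = 15 · (1/3)^{3} = 5/9 ≈ 0.5556.


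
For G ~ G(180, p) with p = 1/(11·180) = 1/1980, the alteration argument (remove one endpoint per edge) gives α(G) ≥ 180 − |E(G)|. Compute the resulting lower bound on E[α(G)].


E[|E(G)|] = C(180, 2)·p = 16110 · (1/1980) = 179/22.
E[α(G)] ≥ n − E[|E(G)|] = 180 − 179/22 = 3781/22.
Numerically: ≈ 171.864.
(This is only a lower bound; the true E[α(G)] may be larger.)

E[α(G)] ≥ 3781/22 ≈ 171.864.


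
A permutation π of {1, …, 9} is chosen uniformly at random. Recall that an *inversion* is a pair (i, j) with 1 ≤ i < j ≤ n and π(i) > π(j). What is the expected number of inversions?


Write X = Σ X_I over the C(9, 2) = 36 pairs i < j, with X_I the indicator of one inversion.
There are 36 indicators.
For each fixed pair i < j, the values π(i) and π(j) are two distinct elements of {1, …, 9} in uniformly random order; by symmetry P[π(i) > π(j)] = 1/2.
By linearity: E[X] = 36 · (1/2) = C(9, 2) · (1/2) = 36/2 = 18 ≈ 18.0000.

E[X] = 18 = 18.0000.


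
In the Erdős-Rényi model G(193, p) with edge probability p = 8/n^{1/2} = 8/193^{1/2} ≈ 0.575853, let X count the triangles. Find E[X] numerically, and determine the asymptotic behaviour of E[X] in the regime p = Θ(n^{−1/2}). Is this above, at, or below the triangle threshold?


Number of potential triangles: C(193, 3) = 1179616.
Each occurs with probability p³ ≈ (0.575853)³ ≈ 1.90956303e-01.
By linearity: E[X] = C(193, 3)·p³ ≈ 1179616 · 1.90956303e-01 ≈ 225255.110071.
Since α = 1/2 < 1, p = c/n^{1/2} ≫ 1/n is above the triangle threshold p ~ 1/n. Asymptotically E[X] ~ (c³/6)·n^{3(1−α)} = (8³/6)·n^{1.5} → ∞; triangles are abundant w.h.p.

E[X] ≈ 225255.110071; in regime p = Θ(1/n^{1/2}) E[X] diverges (above the triangle threshold p ~ 1/n).


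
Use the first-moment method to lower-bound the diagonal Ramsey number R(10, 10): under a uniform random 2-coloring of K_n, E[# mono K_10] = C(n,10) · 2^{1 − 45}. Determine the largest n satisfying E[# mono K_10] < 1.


We need C(n, 10) · 2^{1 − 45} < 1, i.e. C(n, 10) < 2^{45 − 1} = 17592186044416.
Check values of n near the boundary:
  n = 96: C(96, 10) = 11279926456656; 11279926456656 < 17592186044416? YES
  n = 97: C(97, 10) = 12576469727536; 12576469727536 < 17592186044416? YES
  n = 98: C(98, 10) = 14005614014756; 14005614014756 < 17592186044416? YES
  n = 99: C(99, 10) = 15579278510796; 15579278510796 < 17592186044416? YES
  n = 100: C(100, 10) = 17310309456440; 17310309456440 < 17592186044416? YES
  n = 101: C(101, 10) = 19212541264840; 19212541264840 < 17592186044416? NO
  n = 102: C(102, 10) = 21300860967540; 21300860967540 < 17592186044416? NO
The largest n with C(n, 10) < 17592186044416 is n = 100 (where E[X] = 2163788682055/2199023255552 ≈ 0.984). Hence R(10, 10) > 100, i.e. R(10, 10) ≥ 101.

Largest n = 100; hence R(10, 10) > 100.


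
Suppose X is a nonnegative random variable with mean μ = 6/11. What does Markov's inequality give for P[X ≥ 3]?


μ = E[X] = 6/11, a = 3.
Markov: P[X ≥ 3] ≤ μ/a = (6/11)/3 = 2/11.
Numerically: ≈ 0.182.
(Since a = 3 > μ = 0.545, the bound 2/11 is < 1 and informative.)

P[X ≥ 3] ≤ 2/11 ≈ 0.182.


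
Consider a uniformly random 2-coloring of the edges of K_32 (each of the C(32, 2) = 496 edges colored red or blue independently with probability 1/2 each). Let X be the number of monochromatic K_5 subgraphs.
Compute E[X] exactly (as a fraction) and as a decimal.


Let X = Σ_S X_S over the C(32, 5) = 201376 subsets S of size 5, where X_S = 1 if the K_5 on S is monochromatic.
For a fixed S, the K_5 on S has C(5, 2) = 10 edges. P[all 10 edges red] = (1/2)^10, and likewise for blue, so P[monochromatic] = 2·(1/2)^10 = 2^{1 − 10} = 1/512.
Summing: E[X] = C(32, 5) · 2^{1 − 10} = 201376 · 1/512 = 6293/16.
Numerically: E[X] ≈ 393.3125.

E[X] = C(32,5)·2^(1−C(5,2)) = 6293/16 ≈ 393.3125.


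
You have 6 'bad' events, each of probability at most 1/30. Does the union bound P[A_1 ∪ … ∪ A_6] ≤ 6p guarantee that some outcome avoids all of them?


Union bound: P[∪_{i=1}^{6} A_i] ≤ Σ_i P[A_i] ≤ 6·p = 6·(1/30) = 1/5.
Numerically: 1/5 ≈ 0.200.
Is 1/5 < 1? YES.
Since P[∪ A_i] ≤ 1/5 < 1, the complement has P[∩ A_i^c] ≥ 1 − 1/5 = 4/5 > 0, so some outcome avoids every A_i.

6·p = 1/5 ≈ 0.200; existence CERTIFIED by the union bound.


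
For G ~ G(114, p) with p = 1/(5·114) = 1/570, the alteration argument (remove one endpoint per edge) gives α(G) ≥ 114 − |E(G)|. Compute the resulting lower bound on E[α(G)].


E[|E(G)|] = C(114, 2)·p = 6441 · (1/570) = 113/10.
E[α(G)] ≥ n − E[|E(G)|] = 114 − 113/10 = 1027/10.
Numerically: ≈ 102.70000.
(This is only a lower bound; the true E[α(G)] may be larger.)

E[α(G)] ≥ 1027/10 ≈ 102.70000.


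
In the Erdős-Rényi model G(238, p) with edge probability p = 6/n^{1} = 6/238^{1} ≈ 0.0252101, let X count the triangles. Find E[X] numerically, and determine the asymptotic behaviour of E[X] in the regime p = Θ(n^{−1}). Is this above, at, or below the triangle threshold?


Number of potential triangles: C(238, 3) = 2218636.
Each occurs with probability p³ ≈ (0.0252101)³ ≈ 1.60222270e-05.
By linearity: E[X] = C(238, 3)·p³ ≈ 2218636 · 1.60222270e-05 ≈ 35.547490.
Here α = 1, so p = 6/n is exactly at the triangle threshold p ~ 1/n. Asymptotically E[X] → c³/6 = 6³/6 = 36 ≈ 36.000000, a bounded constant. In this regime the triangle count is asymptotically Poisson(c³/6).

E[X] ≈ 35.547490; in regime p = Θ(1/n^{1}) E[X] stays bounded (at the triangle threshold p ~ 1/n).


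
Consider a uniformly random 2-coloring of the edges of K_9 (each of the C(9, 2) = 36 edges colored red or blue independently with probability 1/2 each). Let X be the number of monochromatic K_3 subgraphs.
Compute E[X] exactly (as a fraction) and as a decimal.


Let X = Σ_S X_S over the C(9, 3) = 84 subsets S of size 3, where X_S = 1 if the K_3 on S is monochromatic.
For a fixed S, the K_3 on S has C(3, 2) = 3 edges. P[all 3 edges red] = (1/2)^3, and likewise for blue, so P[monochromatic] = 2·(1/2)^3 = 2^{1 − 3} = 1/4.
By linearity of expectation: E[X] = C(9, 3) · 2^{1 − 3} = 84 · 1/4 = 21.
Numerically: E[X] ≈ 21.000.

E[X] = C(9,3)·2^(1−C(3,2)) = 21 ≈ 21.000.


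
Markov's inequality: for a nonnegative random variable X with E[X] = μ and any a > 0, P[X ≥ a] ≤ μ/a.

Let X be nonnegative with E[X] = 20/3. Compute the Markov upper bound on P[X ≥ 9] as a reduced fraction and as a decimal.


μ = E[X] = 20/3, a = 9.
Markov: P[X ≥ 9] ≤ μ/a = (20/3)/9 = 20/27.
Numerically: ≈ 0.7407.
(Since a = 9 > μ = 6.6667, the bound 20/27 is < 1 and informative.)

P[X ≥ 9] ≤ 20/27 ≈ 0.7407.


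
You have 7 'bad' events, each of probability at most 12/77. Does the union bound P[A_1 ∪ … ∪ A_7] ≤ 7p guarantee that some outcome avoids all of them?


Union bound: P[∪_{i=1}^{7} A_i] ≤ Σ_i P[A_i] ≤ 7·p = 7·(12/77) = 12/11.
Numerically: 12/11 ≈ 1.0909091.
Is 12/11 < 1? NO.
Since the bound 12/11 is ≥ 1, the union bound is uninformative here; it does NOT by itself certify existence.

7·p = 12/11 ≈ 1.0909091; existence NOT certified by the union bound.


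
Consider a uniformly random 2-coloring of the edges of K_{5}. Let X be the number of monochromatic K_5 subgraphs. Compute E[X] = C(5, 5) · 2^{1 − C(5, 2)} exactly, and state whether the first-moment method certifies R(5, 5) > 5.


E[X] = C(5, 5) · 2^{1 − 10} = 1 · 2^{−9} = 1/512.
As a reduced fraction: E[X] = 1/512 ≈ 0.0019531.
Is E[X] < 1? YES.
Since E[X] < 1, there exists a 2-coloring of K_{5} with no monochromatic K_5; hence R(5, 5) > 5.

E[X] = 1/512 ≈ 0.0019531; E[X] < 1, so R(5, 5) > 5.


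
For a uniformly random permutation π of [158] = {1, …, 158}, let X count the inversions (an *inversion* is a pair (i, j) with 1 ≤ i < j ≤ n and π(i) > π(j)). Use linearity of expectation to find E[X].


Write X = Σ X_I over the C(158, 2) = 12403 pairs i < j, with X_I the indicator of one inversion.
There are 12403 indicators.
For each fixed pair i < j, the values π(i) and π(j) are two distinct elements of {1, …, 158} in uniformly random order; by symmetry P[π(i) > π(j)] = 1/2.
By linearity: E[X] = 12403 · (1/2) = C(158, 2) · (1/2) = 12403/2 = 12403/2 ≈ 6201.500.

E[X] = 12403/2 = 6201.500.


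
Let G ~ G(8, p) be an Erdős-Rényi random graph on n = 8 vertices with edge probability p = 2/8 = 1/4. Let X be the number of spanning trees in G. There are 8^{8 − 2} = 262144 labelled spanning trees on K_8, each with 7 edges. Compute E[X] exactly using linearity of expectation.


K_8 has 8^{8 − 2} = 262144 labelled spanning trees.
For each such spanning tree H, let X_H = 1 if all 7 edges of H are present in G. Then P[X_H = 1] = p^{7} = (1/4)^{7} = 1/16384.
By linearity: E[X] = Σ_H E[X_H] = 262144 · p^{7} = 262144 · 1/16384 = 16.
Numerically: E[X] ≈ 16.

E[X] = 262144 · (1/4)^{7} = 16 ≈ 16.


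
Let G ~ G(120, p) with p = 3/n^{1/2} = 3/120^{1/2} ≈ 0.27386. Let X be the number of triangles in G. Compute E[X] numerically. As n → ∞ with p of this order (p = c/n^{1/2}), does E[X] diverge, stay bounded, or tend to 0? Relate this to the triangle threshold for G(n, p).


Number of potential triangles: C(120, 3) = 280840.
Each occurs with probability p³ ≈ (0.27386)³ ≈ 2.0539596e-02.
By linearity: E[X] = C(120, 3)·p³ ≈ 280840 · 2.0539596e-02 ≈ 5768.34011.
Since α = 1/2 < 1, p = c/n^{1/2} ≫ 1/n is above the triangle threshold p ~ 1/n. Asymptotically E[X] ~ (c³/6)·n^{3(1−α)} = (3³/6)·n^{1.5} → ∞; triangles are abundant w.h.p.

E[X] ≈ 5768.34011; in regime p = Θ(1/n^{1/2}) E[X] diverges (above the triangle threshold p ~ 1/n).


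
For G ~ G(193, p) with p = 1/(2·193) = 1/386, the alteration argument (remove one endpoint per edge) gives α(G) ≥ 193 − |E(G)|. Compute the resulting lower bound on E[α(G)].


E[|E(G)|] = C(193, 2)·p = 18528 · (1/386) = 48.
E[α(G)] ≥ n − E[|E(G)|] = 193 − 48 = 145.
Numerically: ≈ 145.0000.
(This is only a lower bound; the true E[α(G)] may be larger.)

E[α(G)] ≥ 145 ≈ 145.0000.


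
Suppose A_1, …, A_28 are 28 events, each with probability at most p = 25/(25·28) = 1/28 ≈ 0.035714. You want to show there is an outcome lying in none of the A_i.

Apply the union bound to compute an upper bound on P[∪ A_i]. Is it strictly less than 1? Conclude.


Union bound: P[∪_{i=1}^{28} A_i] ≤ Σ_i P[A_i] ≤ 28·p = 28·(1/28) = 1.
Numerically: 1 ≈ 1.000000.
Is 1 < 1? NO.
Since the bound 1 is ≥ 1, the union bound is uninformative here; it does NOT by itself certify existence.

28·p = 1 ≈ 1.000000; existence NOT certified by the union bound.


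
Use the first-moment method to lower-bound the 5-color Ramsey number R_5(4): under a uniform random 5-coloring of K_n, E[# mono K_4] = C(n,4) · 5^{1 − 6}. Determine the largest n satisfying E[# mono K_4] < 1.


We need C(n, 4) · 5^{1 − 6} < 1, i.e. C(n, 4) < 5^{6 − 1} = 3125.
Check values of n near the boundary:
  n = 17: C(17, 4) = 2380; 2380 < 3125? YES
  n = 18: C(18, 4) = 3060; 3060 < 3125? YES
  n = 19: C(19, 4) = 3876; 3876 < 3125? NO
  n = 20: C(20, 4) = 4845; 4845 < 3125? NO
  n = 21: C(21, 4) = 5985; 5985 < 3125? NO
The largest n with C(n, 4) < 3125 is n = 18 (where E[X] = 612/625 ≈ 0.979). Hence R_5(4) > 18, i.e. R_5(4) ≥ 19.

Largest n = 18; hence R_5(4) > 18.


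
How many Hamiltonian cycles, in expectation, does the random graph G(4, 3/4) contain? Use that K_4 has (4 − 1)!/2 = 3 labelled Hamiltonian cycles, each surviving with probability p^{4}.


K_4 has (4 − 1)!/2 = 3 labelled Hamiltonian cycles.
For each such Hamiltonian cycle H, let X_H = 1 if all 4 edges of H are present in G. Then P[X_H = 1] = p^{4} = (3/4)^{4} = 81/256.
By linearity of expectation: E[X] = Σ_H E[X_H] = 3 · p^{4} = 3 · 81/256 = 243/256.
Numerically: E[X] ≈ 0.9492.

E[X] = 3 · (3/4)^{4} = 243/256 ≈ 0.9492.


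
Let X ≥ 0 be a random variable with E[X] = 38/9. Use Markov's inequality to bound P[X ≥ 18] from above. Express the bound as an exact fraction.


μ = E[X] = 38/9, a = 18.
Markov: P[X ≥ 18] ≤ μ/a = (38/9)/18 = 19/81.
Numerically: ≈ 0.235.
(Since a = 18 > μ = 4.222, the bound 19/81 is < 1 and informative.)

P[X ≥ 18] ≤ 19/81 ≈ 0.235.


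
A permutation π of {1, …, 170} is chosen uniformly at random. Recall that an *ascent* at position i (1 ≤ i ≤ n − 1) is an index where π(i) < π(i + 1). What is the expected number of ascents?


Write X = Σ X_I over i = 1, …, 169, with X_I the indicator of one ascent.
There are 169 indicators.
For each fixed i, the pair (π(i), π(i+1)) is a uniformly random ordered pair of distinct values from {1, …, 170}; by symmetry P[π(i) < π(i+1)] = 1/2.
By linearity: E[X] = 169 · (1/2) = (170 − 1) · (1/2) = 169/2 ≈ 84.50000.

E[X] = 169/2 = 84.50000.


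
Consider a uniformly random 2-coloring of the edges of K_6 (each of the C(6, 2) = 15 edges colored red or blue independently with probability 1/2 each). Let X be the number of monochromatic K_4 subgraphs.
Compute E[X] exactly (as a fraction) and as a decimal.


Let X = Σ_S X_S over the C(6, 4) = 15 subsets S of size 4, where X_S = 1 if the K_4 on S is monochromatic.
For a fixed S, the K_4 on S has C(4, 2) = 6 edges. P[all 6 edges red] = (1/2)^6, and likewise for blue, so P[monochromatic] = 2·(1/2)^6 = 2^{1 − 6} = 1/32.
Summing: E[X] = C(6, 4) · 2^{1 − 6} = 15 · 1/32 = 15/32.
Numerically: E[X] ≈ 0.46875.

E[X] = C(6,4)·2^(1−C(4,2)) = 15/32 ≈ 0.46875.


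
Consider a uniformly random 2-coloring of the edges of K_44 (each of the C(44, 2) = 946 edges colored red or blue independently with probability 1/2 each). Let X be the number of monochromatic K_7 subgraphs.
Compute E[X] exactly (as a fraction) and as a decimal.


Let X = Σ_S X_S over the C(44, 7) = 38320568 subsets S of size 7, where X_S = 1 if the K_7 on S is monochromatic.
For a fixed S, the K_7 on S has C(7, 2) = 21 edges. P[all 21 edges red] = (1/2)^21, and likewise for blue, so P[monochromatic] = 2·(1/2)^21 = 2^{1 − 21} = 1/1048576.
By linearity of expectation: E[X] = C(44, 7) · 2^{1 − 21} = 38320568 · 1/1048576 = 4790071/131072.
Numerically: E[X] ≈ 36.54534.

E[X] = C(44,7)·2^(1−C(7,2)) = 4790071/131072 ≈ 36.54534.


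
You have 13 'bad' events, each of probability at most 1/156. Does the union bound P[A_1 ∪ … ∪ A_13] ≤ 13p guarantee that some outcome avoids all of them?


Union bound: P[∪_{i=1}^{13} A_i] ≤ Σ_i P[A_i] ≤ 13·p = 13·(1/156) = 1/12.
Numerically: 1/12 ≈ 0.083.
Is 1/12 < 1? YES.
Since P[∪ A_i] ≤ 1/12 < 1, the complement has P[∩ A_i^c] ≥ 1 − 1/12 = 11/12 > 0, so some outcome avoids every A_i.

13·p = 1/12 ≈ 0.083; existence CERTIFIED by the union bound.


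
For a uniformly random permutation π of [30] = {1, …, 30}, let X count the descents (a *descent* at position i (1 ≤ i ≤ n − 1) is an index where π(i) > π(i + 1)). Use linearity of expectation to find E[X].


Write X = Σ X_I over i = 1, …, 29, with X_I the indicator of one descent.
There are 29 indicators.
For each fixed i, the pair (π(i), π(i+1)) is a uniformly random ordered pair of distinct values from {1, …, 30}; by symmetry P[π(i) > π(i+1)] = 1/2.
By linearity: E[X] = 29 · (1/2) = (30 − 1) · (1/2) = 29/2 ≈ 14.500.

E[X] = 29/2 = 14.500.


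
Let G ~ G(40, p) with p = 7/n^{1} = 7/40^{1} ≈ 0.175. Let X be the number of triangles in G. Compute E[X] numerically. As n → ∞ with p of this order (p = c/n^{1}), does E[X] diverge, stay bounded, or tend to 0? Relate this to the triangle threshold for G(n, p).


Number of potential triangles: C(40, 3) = 9880.
Each occurs with probability p³ ≈ (0.175)³ ≈ 5.35937500e-03.
By linearity: E[X] = C(40, 3)·p³ ≈ 9880 · 5.35937500e-03 ≈ 52.950625.
Here α = 1, so p = 7/n is exactly at the triangle threshold p ~ 1/n. Asymptotically E[X] → c³/6 = 7³/6 = 343/6 ≈ 57.166667, a bounded constant. In this regime the triangle count is asymptotically Poisson(c³/6).

E[X] ≈ 52.950625; in regime p = Θ(1/n^{1}) E[X] stays bounded (at the triangle threshold p ~ 1/n).


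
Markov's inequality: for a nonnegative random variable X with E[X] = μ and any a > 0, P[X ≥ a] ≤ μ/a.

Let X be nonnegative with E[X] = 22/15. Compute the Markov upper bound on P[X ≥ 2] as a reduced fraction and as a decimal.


μ = E[X] = 22/15, a = 2.
Markov: P[X ≥ 2] ≤ μ/a = (22/15)/2 = 11/15.
Numerically: ≈ 0.733333.
(Since a = 2 > μ = 1.466667, the bound 11/15 is < 1 and informative.)

P[X ≥ 2] ≤ 11/15 ≈ 0.733333.


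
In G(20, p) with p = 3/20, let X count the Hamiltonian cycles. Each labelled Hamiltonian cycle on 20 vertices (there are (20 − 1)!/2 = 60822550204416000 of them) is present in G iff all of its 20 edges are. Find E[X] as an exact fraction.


K_20 has (20 − 1)!/2 = 60822550204416000 labelled Hamiltonian cycles.
For each such Hamiltonian cycle H, let X_H = 1 if all 20 edges of H are present in G. Then P[X_H = 1] = p^{20} = (3/20)^{20} = 3486784401/104857600000000000000000000.
By linearity: E[X] = Σ_H E[X_H] = 60822550204416000 · p^{20} = 60822550204416000 · 3486784401/104857600000000000000000000 = 51776152168407487821/25600000000000000000.
Numerically: E[X] ≈ 2.0225.

E[X] = 60822550204416000 · (3/20)^{20} = 51776152168407487821/25600000000000000000 ≈ 2.0225.


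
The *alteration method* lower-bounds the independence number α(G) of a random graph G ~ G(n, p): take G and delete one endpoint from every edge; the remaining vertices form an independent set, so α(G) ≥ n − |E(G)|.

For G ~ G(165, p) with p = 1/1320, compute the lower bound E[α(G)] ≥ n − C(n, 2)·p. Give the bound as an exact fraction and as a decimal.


E[|E(G)|] = C(165, 2)·p = 13530 · (1/1320) = 41/4.
E[α(G)] ≥ n − E[|E(G)|] = 165 − 41/4 = 619/4.
Numerically: ≈ 154.750.
(This is only a lower bound; the true E[α(G)] may be larger.)

E[α(G)] ≥ 619/4 ≈ 154.750.


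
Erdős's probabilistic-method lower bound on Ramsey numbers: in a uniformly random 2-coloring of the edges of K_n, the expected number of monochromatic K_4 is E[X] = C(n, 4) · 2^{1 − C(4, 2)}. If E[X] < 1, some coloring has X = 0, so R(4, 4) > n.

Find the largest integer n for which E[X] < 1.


We need C(n, 4) · 2^{1 − 6} < 1, i.e. C(n, 4) < 2^{6 − 1} = 32.
Check values of n near the boundary:
  n = 4: C(4, 4) = 1; 1 < 32? YES
  n = 5: C(5, 4) = 5; 5 < 32? YES
  n = 6: C(6, 4) = 15; 15 < 32? YES
  n = 7: C(7, 4) = 35; 35 < 32? NO
The largest n with C(n, 4) < 32 is n = 6 (where E[X] = 15/32 ≈ 0.469). Hence R(4, 4) > 6, i.e. R(4, 4) ≥ 7.

Largest n = 6; hence R(4, 4) > 6.


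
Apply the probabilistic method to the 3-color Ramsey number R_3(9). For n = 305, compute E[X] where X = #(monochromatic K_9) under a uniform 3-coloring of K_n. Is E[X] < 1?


E[X] = C(305, 9) · 3^{1 − 36} = 55871664980896050 · 3^{−35} = 55871664980896050/50031545098999707.
As a reduced fraction: E[X] = 18623888326965350/16677181699666569 ≈ 1.1167288.
Is E[X] < 1? NO.
Since E[X] ≥ 1, the first-moment bound is inconclusive at n = 305; it does NOT by itself certify R_3(9) > 305.

E[X] = 18623888326965350/16677181699666569 ≈ 1.1167288; E[X] ≥ 1; first-moment method inconclusive here.


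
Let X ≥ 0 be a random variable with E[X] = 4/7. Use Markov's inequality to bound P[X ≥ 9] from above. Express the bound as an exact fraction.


μ = E[X] = 4/7, a = 9.
Markov: P[X ≥ 9] ≤ μ/a = (4/7)/9 = 4/63.
Numerically: ≈ 0.063492.
(Since a = 9 > μ = 0.571429, the bound 4/63 is < 1 and informative.)

P[X ≥ 9] ≤ 4/63 ≈ 0.063492.


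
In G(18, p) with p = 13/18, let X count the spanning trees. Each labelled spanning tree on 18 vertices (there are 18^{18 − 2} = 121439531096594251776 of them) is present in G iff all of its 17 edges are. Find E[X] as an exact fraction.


K_18 has 18^{18 − 2} = 121439531096594251776 labelled spanning trees.
For each such spanning tree H, let X_H = 1 if all 17 edges of H are present in G. Then P[X_H = 1] = p^{17} = (13/18)^{17} = 8650415919381337933/2185911559738696531968.
By linearity of expectation: E[X] = Σ_H E[X_H] = 121439531096594251776 · p^{17} = 121439531096594251776 · 8650415919381337933/2185911559738696531968 = 8650415919381337933/18.
Numerically: E[X] ≈ 4.81e+17.

E[X] = 121439531096594251776 · (13/18)^{17} = 8650415919381337933/18 ≈ 4.81e+17.


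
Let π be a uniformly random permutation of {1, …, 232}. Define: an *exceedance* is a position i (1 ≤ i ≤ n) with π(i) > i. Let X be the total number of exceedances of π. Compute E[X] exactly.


Write X = Σ_{i=1}^{232} X_i, where X_i = 1_{π(i) > i}.
For each fixed i, π(i) is uniform over {1, …, 232} (marginal of a uniform permutation), so P[π(i) > i] = (n − i)/n. Summing: Σ_{i=1}^{232} (n − i)/n = (0 + 1 + … + 231)/232 = 232(232 − 1)/(2·232) = (232 − 1)/2.
Hence E[X] = Σ_{i=1}^{232} (232 − i)/232 = 231/2 ≈ 115.500.

E[X] = 231/2 = 115.500.


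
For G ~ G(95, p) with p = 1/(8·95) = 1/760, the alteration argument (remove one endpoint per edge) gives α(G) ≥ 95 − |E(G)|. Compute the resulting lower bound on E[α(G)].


E[|E(G)|] = C(95, 2)·p = 4465 · (1/760) = 47/8.
E[α(G)] ≥ n − E[|E(G)|] = 95 − 47/8 = 713/8.
Numerically: ≈ 89.125000.
(This is only a lower bound; the true E[α(G)] may be larger.)

E[α(G)] ≥ 713/8 ≈ 89.125000.


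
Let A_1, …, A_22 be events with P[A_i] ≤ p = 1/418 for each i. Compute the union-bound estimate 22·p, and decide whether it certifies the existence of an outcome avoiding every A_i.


Union bound: P[∪_{i=1}^{22} A_i] ≤ Σ_i P[A_i] ≤ 22·p = 22·(1/418) = 1/19.
Numerically: 1/19 ≈ 0.0526.
Is 1/19 < 1? YES.
Since P[∪ A_i] ≤ 1/19 < 1, the complement has P[∩ A_i^c] ≥ 1 − 1/19 = 18/19 > 0, so some outcome avoids every A_i.

22·p = 1/19 ≈ 0.0526; existence CERTIFIED by the union bound.


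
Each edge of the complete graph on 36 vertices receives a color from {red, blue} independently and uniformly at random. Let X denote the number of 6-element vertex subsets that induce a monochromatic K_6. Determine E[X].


Let X = Σ_S X_S over the C(36, 6) = 1947792 subsets S of size 6, where X_S = 1 if the K_6 on S is monochromatic.
For a fixed S, the K_6 on S has C(6, 2) = 15 edges. P[all 15 edges red] = (1/2)^15, and likewise for blue, so P[monochromatic] = 2·(1/2)^15 = 2^{1 − 15} = 1/16384.
By linearity: E[X] = C(36, 6) · 2^{1 − 15} = 1947792 · 1/16384 = 121737/1024.
Numerically: E[X] ≈ 118.88379.

E[X] = C(36,6)·2^(1−C(6,2)) = 121737/1024 ≈ 118.88379.


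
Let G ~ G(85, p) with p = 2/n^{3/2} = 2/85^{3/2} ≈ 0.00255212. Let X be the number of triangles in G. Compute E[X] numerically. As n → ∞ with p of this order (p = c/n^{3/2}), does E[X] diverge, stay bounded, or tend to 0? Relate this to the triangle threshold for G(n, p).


Number of potential triangles: C(85, 3) = 98770.
Each occurs with probability p³ ≈ (0.00255212)³ ≈ 1.66228246e-08.
By linearity: E[X] = C(85, 3)·p³ ≈ 98770 · 1.66228246e-08 ≈ 0.001642.
Since α = 3/2 > 1, p = c/n^{3/2} = o(1/n) is below the triangle threshold p ~ 1/n. Asymptotically E[X] ~ (c³/6)·n^{3(1−α)} = (2³/6)·n^{-1.5} → 0, so by Markov's inequality G has no triangles w.h.p.

E[X] ≈ 0.001642; in regime p = Θ(1/n^{3/2}) E[X] tends to 0 (below the triangle threshold p ~ 1/n).


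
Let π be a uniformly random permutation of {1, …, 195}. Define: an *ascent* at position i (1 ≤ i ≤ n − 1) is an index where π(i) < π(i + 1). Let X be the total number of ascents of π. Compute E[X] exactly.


Write X = Σ X_I over i = 1, …, 194, with X_I the indicator of one ascent.
There are 194 indicators.
For each fixed i, the pair (π(i), π(i+1)) is a uniformly random ordered pair of distinct values from {1, …, 195}; by symmetry P[π(i) < π(i+1)] = 1/2.
By linearity: E[X] = 194 · (1/2) = (195 − 1) · (1/2) = 97 ≈ 97.000000.

E[X] = 97 = 97.000000.


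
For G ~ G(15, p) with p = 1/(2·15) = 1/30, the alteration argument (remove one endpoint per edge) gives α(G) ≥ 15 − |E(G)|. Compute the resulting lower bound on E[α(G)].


E[|E(G)|] = C(15, 2)·p = 105 · (1/30) = 7/2.
E[α(G)] ≥ n − E[|E(G)|] = 15 − 7/2 = 23/2.
Numerically: ≈ 11.5000.
(This is only a lower bound; the true E[α(G)] may be larger.)

E[α(G)] ≥ 23/2 ≈ 11.5000.


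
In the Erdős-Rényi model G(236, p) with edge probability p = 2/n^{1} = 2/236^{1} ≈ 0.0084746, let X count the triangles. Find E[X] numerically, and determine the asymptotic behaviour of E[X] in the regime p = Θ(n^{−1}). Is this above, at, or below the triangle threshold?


Number of potential triangles: C(236, 3) = 2162940.
Each occurs with probability p³ ≈ (0.0084746)³ ≈ 6.0863087e-07.
By linearity: E[X] = C(236, 3)·p³ ≈ 2162940 · 6.0863087e-07 ≈ 1.31643.
Here α = 1, so p = 2/n is exactly at the triangle threshold p ~ 1/n. Asymptotically E[X] → c³/6 = 2³/6 = 4/3 ≈ 1.33333, a bounded constant. In this regime the triangle count is asymptotically Poisson(c³/6).

E[X] ≈ 1.31643; in regime p = Θ(1/n^{1}) E[X] stays bounded (at the triangle threshold p ~ 1/n).


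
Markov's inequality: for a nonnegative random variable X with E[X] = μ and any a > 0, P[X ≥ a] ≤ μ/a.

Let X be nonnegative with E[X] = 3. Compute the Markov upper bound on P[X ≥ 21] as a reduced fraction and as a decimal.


μ = E[X] = 3, a = 21.
Markov: P[X ≥ 21] ≤ μ/a = (3)/21 = 1/7.
Numerically: ≈ 0.14286.
(Since a = 21 > μ = 3.00000, the bound 1/7 is < 1 and informative.)

P[X ≥ 21] ≤ 1/7 ≈ 0.14286.


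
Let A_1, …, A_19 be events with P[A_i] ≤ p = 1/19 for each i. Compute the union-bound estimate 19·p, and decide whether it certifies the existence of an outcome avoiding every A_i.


Union bound: P[∪_{i=1}^{19} A_i] ≤ Σ_i P[A_i] ≤ 19·p = 19·(1/19) = 1.
Numerically: 1 ≈ 1.0000000.
Is 1 < 1? NO.
Since the bound 1 is ≥ 1, the union bound is uninformative here; it does NOT by itself certify existence.

19·p = 1 ≈ 1.0000000; existence NOT certified by the union bound.


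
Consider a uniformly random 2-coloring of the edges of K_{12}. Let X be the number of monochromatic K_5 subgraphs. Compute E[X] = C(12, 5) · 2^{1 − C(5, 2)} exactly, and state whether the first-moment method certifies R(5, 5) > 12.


E[X] = C(12, 5) · 2^{1 − 10} = 792 · 2^{−9} = 792/512.
As a reduced fraction: E[X] = 99/64 ≈ 1.547.
Is E[X] < 1? NO.
Since E[X] ≥ 1, the first-moment bound is inconclusive at n = 12; it does NOT by itself certify R(5, 5) > 12.

E[X] = 99/64 ≈ 1.547; E[X] ≥ 1; first-moment method inconclusive here.


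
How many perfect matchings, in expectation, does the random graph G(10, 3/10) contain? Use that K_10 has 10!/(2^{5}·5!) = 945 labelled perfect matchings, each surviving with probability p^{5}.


K_10 has 10!/(2^{5}·5!) = 945 labelled perfect matchings.
For each such perfect matching H, let X_H = 1 if all 5 edges of H are present in G. Then P[X_H = 1] = p^{5} = (3/10)^{5} = 243/100000.
By linearity: E[X] = Σ_H E[X_H] = 945 · p^{5} = 945 · 243/100000 = 45927/20000.
Numerically: E[X] ≈ 2.3.

E[X] = 945 · (3/10)^{5} = 45927/20000 ≈ 2.3.
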